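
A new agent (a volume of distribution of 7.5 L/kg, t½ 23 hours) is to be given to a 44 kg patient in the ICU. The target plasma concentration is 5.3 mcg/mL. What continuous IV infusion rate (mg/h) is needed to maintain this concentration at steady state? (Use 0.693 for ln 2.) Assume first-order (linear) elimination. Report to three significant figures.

Vd = 7.5 L/kg × 44 kg = 330.0 L
k = 0.693/23 = 0.03013 h⁻¹, so CL = k·Vd = 0.03013 × 330.0 = 9.943 L/h
Infusion rate = CL × Css = 9.943 × 5.3 = 52.70 mg/h

52.7 mg/h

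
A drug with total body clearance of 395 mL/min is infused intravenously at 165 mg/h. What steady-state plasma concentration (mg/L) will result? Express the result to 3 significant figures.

CL = 395 mL/min = 395 × 0.06 = 23.70 L/h
Css = rate / CL = 165 / 23.70 = 6.962 mg/L

6.96 mg/L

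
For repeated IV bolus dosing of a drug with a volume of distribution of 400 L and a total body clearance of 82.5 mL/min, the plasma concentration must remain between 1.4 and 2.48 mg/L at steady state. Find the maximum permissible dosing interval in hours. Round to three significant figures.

46.2 h

CL = 82.5 mL/min × 60/1000 = 4.950 L/h
k = CL / Vd = 4.950 / 400.0 = 0.01238 h⁻¹
Between IV bolus doses, concentration decays as C = C₀·e^(−kτ), so C_peak/C_trough = e^(kτ).
τ_max = ln(C_peak/C_trough) / k = ln(2.48/1.4) / 0.01238 = 0.5718 / 0.01238 = 46.19 h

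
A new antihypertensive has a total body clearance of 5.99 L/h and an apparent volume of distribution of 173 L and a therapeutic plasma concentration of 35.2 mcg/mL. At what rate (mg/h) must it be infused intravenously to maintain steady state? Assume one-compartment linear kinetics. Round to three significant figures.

211 mg/h

Infusion rate = CL · Css = 5.990 L/h × 35.2 mg/L = 210.8 mg/h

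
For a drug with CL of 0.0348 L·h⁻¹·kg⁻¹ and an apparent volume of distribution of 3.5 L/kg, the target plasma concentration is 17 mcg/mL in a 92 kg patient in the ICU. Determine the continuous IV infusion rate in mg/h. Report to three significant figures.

CL = 0.0348 L·h⁻¹·kg⁻¹ × 92 kg = 3.202 L/h
R₀ = 3.202 × 17 = 54.43 mg/h

54.4 mg/h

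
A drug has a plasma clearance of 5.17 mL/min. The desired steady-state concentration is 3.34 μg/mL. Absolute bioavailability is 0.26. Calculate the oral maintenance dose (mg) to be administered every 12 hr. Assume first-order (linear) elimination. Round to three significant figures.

CL = 5.17 mL/min = 5.17 × 0.06 = 0.3102 L/h
D = CL × Css × τ / F = 0.3102 × 3.34 × 12 / 0.26 = 47.82 mg

47.8 mg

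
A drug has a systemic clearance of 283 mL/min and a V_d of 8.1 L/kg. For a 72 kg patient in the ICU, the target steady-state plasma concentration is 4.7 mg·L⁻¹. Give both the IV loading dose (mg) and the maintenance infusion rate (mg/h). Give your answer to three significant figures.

(a) 2740 mg; (b) 79.8 mg/h

Total Vd = 8.1 × 72 = 583.2 L
Loading dose = Vd × C = 583.2 × 4.7 = 2741 mg
CL = 283 mL/min × 60/1000 = 16.98 L/h
Maintenance: replace elimination → rate = CL × Css = 16.98 × 4.7 = 79.81 mg/h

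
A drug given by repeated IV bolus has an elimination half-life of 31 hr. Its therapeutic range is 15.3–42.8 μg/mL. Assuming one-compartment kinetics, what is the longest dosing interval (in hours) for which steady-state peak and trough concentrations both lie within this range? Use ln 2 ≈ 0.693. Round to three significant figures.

k = 0.693 / t½ = 0.693 / 31 = 0.02235 h⁻¹
Between IV bolus doses, concentration decays as C = C₀·e^(−kτ), so C_peak/C_trough = e^(kτ).
τ_max = ln(C_peak/C_trough) / k = ln(42.8/15.3) / 0.02235 = 1.029 / 0.02235 = 46.04 h

46.0 h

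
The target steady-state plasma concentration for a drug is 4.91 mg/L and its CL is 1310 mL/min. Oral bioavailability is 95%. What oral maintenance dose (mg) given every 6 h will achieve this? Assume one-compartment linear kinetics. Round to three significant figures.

2440 mg

Convert clearance: 1310 mL/min × 60 min/h ÷ 1000 mL/L = 78.60 L/h
D = CL × Css × τ / F = 78.60 × 4.91 × 6 / 0.95 = 2437 mg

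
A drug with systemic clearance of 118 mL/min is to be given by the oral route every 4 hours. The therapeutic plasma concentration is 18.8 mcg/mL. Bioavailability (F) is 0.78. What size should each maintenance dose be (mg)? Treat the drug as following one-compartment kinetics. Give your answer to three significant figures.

CL = 118 mL/min = 118 × 0.06 = 7.080 L/h
At steady state, dose per interval replaces the amount cleared in that interval: F·D/τ = CL·Css.
D = CL × Css × τ / F = 7.080 × 18.8 × 4 / 0.78 = 682.6 mg

683 mg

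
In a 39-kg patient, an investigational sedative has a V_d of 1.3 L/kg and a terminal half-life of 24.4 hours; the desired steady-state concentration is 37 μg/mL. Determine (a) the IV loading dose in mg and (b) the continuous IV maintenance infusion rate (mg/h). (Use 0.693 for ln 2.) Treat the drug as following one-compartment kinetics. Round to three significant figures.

(a) 1880 mg; (b) 53.3 mg/h

Vd(total) = 39 kg × 1.3 L/kg = 50.70 L
LD = Vd × C = 50.70 × 37 = 1876 mg
CL = 0.693 × Vd / t½ = 0.693 × 50.70 / 24.4 = 1.440 L/h
Infusion rate = CL × Css = 1.440 × 37 = 53.28 mg/h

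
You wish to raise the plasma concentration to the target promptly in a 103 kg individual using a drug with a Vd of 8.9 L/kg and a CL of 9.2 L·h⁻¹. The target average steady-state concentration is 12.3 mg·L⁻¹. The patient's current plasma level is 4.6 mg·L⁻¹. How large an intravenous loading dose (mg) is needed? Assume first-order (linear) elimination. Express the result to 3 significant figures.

7060 mg

Vd = 8.9 L/kg × 103 kg = 916.7 L
Concentration deficit ΔC = 12.3 − 4.6 = 7.700 mg/L
LD = Vd × ΔC = 916.7 × 7.700 = 7059 mg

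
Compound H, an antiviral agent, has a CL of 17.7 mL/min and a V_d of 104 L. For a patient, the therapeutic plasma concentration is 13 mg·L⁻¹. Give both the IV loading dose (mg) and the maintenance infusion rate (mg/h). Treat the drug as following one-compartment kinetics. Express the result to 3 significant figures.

LD = Vd · C_target = 104.0 × 13 = 1352 mg
CL = 17.7 mL/min × 60/1000 = 1.062 L/h
Infusion rate = 1.062 L/h × 13 mg/L = 13.81 mg/h

(a) 1350 mg; (b) 13.8 mg/h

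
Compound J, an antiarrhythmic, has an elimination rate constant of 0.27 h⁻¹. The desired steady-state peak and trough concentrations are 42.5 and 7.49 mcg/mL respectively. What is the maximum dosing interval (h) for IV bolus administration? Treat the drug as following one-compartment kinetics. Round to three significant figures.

6.43 h

Between IV bolus doses, concentration decays as C = C₀·e^(−kτ), so C_peak/C_trough = e^(kτ).
τ_max = ln(C_peak/C_trough) / k = ln(42.5/7.49) / 0.2700 = 1.736 / 0.2700 = 6.430 h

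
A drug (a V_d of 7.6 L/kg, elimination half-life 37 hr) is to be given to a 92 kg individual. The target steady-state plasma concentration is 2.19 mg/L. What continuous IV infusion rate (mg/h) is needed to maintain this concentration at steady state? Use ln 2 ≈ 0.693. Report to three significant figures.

Vd = 7.6 L/kg × 92 kg = 699.2 L
k = 0.693/37 = 0.01873 h⁻¹, so CL = k·Vd = 0.01873 × 699.2 = 13.10 L/h
Infusion rate = CL × Css = 13.10 × 2.19 = 28.69 mg/h

28.7 mg/h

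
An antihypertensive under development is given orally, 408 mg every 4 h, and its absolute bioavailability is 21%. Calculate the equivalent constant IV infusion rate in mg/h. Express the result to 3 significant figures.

21.4 mg/h

Equivalent systemic input: infusion rate = F·D/τ.
Rate = 0.21 × 408 / 4 = 21.42 mg/h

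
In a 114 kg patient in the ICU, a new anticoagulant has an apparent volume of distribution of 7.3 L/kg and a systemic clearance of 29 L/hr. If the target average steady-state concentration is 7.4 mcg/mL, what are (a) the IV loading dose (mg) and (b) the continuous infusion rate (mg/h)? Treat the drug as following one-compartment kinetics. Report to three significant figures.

Vd = 7.3 L/kg × 114 kg = 832.2 L
Loading dose = Vd × C = 832.2 × 7.4 = 6158 mg
Maintenance: replace elimination → rate = CL × Css = 29.00 × 7.4 = 214.6 mg/h

(a) 6160 mg; (b) 215 mg/h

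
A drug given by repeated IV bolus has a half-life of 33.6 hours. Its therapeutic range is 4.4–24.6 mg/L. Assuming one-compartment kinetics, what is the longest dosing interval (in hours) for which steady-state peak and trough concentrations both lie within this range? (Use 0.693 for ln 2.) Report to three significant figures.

k = 0.693 / t½ = 0.693 / 33.6 = 0.02063 h⁻¹
Between IV bolus doses, concentration decays as C = C₀·e^(−kτ), so C_peak/C_trough = e^(kτ).
τ_max = ln(C_peak/C_trough) / k = ln(24.6/4.4) / 0.02063 = 1.721 / 0.02063 = 83.42 h

83.4 h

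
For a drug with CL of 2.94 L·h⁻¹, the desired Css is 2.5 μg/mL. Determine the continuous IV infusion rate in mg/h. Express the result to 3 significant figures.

7.35 mg/h

Infusion rate = CL · Css = 2.940 L/h × 2.5 mg/L = 7.350 mg/h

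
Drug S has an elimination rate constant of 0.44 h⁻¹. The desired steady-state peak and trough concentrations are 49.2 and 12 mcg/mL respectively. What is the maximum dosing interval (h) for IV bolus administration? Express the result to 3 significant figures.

Between IV bolus doses, concentration decays as C = C₀·e^(−kτ), so C_peak/C_trough = e^(kτ).
τ_max = ln(C_peak/C_trough) / k = ln(49.2/12) / 0.4400 = 1.411 / 0.4400 = 3.207 h

3.21 h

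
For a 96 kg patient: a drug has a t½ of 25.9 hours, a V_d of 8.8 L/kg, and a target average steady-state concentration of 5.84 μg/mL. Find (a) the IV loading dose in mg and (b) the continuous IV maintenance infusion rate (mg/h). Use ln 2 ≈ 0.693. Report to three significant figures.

Total Vd = 8.8 × 96 = 844.8 L
LD = Vd × C = 844.8 × 5.84 = 4934 mg
CL = 0.693 × Vd / t½ = 0.693 × 844.8 / 25.9 = 22.60 L/h
Infusion rate = CL × Css = 22.60 × 5.84 = 132.0 mg/h

(a) 4930 mg; (b) 132 mg/h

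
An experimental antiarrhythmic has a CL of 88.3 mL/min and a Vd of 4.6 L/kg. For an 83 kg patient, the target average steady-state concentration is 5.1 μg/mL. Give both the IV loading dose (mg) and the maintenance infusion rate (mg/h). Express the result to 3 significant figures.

Total Vd = 4.6 × 83 = 381.8 L
LD = Vd · C_target = 381.8 × 5.1 = 1947 mg
CL = 88.3 mL/min × 60/1000 = 5.298 L/h
Maintenance infusion rate = CL × Css = 5.298 × 5.1 = 27.02 mg/h

(a) 1950 mg; (b) 27.0 mg/h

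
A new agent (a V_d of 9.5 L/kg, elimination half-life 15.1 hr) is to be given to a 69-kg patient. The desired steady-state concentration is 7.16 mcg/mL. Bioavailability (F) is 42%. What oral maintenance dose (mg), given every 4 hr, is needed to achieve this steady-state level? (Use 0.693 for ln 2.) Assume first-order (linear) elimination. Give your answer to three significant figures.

Vd(total) = 69 kg × 9.5 L/kg = 655.5 L
CL = 0.693 × Vd / t½ = 0.693 × 655.5 / 15.1 = 30.08 L/h
D = CL × Css × τ / F = 30.08 × 7.16 × 4 / 0.42 = 2051 mg

2050 mg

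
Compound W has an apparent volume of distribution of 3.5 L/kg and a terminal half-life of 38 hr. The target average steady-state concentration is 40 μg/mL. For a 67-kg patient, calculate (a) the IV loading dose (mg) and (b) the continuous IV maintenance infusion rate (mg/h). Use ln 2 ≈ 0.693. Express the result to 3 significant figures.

Vd(total) = 67 kg × 3.5 L/kg = 234.5 L
LD = Vd × C = 234.5 × 40 = 9380 mg
CL = 0.693 × Vd / t½ = 0.693 × 234.5 / 38 = 4.277 L/h
Infusion rate = CL × Css = 4.277 × 40 = 171.1 mg/h

(a) 9380 mg; (b) 171 mg/h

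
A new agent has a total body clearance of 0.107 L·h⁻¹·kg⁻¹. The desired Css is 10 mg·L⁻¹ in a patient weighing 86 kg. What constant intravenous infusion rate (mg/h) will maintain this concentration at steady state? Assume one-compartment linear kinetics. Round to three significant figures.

92.0 mg/h

CL = 0.107 L·h⁻¹·kg⁻¹ × 86 kg = 9.202 L/h
At steady state, infusion rate equals elimination rate: rate in = CL × Css.
R₀ = 9.202 × 10 = 92.02 mg/h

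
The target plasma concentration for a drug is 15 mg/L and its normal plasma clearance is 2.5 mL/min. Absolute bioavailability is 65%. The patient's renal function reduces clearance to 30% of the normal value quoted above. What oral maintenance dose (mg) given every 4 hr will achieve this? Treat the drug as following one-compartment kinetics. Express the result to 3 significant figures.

4.15 mg

CL = 2.5 mL/min = 2.5 × 0.06 = 0.1500 L/h
Patient clearance = 0.3 × 0.1500 = 0.04500 L/h
At steady state, dose per interval replaces the amount cleared in that interval: F·D/τ = CL·Css.
D = CL × Css × τ / F = 0.04500 × 15 × 4 / 0.65 = 4.154 mg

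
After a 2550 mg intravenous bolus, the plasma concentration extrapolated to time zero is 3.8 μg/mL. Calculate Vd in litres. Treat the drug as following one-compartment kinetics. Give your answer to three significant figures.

Immediately after an IV bolus, C₀ = Dose / Vd, so Vd = Dose / C₀.
Vd = 2550 / 3.8 = 671.1 L

671 L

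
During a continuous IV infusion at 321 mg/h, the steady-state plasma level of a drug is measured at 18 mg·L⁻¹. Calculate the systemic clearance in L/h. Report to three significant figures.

17.8 L/h

At steady state, infusion rate = CL × Css, so CL = rate / Css.
CL = 321 / 18 = 17.83 L/h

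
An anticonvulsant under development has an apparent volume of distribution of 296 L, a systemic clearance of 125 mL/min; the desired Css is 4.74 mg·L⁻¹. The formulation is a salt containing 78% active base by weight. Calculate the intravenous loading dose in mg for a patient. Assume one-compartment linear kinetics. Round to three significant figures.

1800 mg

LD = Vd × C / S = 296.0 × 4.740 / 0.78 = 1799 mg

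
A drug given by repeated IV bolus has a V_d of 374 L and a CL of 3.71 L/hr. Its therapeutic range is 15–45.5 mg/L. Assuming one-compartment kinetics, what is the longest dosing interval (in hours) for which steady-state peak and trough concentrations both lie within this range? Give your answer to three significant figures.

k = CL / Vd = 3.710 / 374.0 = 0.009920 h⁻¹
Between IV bolus doses, concentration decays as C = C₀·e^(−kτ), so C_peak/C_trough = e^(kτ).
τ_max = ln(C_peak/C_trough) / k = ln(45.5/15) / 0.009920 = 1.110 / 0.009920 = 111.9 h

112 h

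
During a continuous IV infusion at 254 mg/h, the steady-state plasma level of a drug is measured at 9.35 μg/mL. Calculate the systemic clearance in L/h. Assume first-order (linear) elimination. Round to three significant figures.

27.2 L/h

At steady state, infusion rate = CL × Css, so CL = rate / Css.
CL = 254 / 9.35 = 27.17 L/h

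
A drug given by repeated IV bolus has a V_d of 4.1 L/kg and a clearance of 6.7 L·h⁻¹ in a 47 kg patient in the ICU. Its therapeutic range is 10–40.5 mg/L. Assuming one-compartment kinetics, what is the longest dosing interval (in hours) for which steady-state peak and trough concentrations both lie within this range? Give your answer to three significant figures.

40.2 h

Vd(total) = 47 kg × 4.1 L/kg = 192.7 L
k = CL / Vd = 6.700 / 192.7 = 0.03477 h⁻¹
Between IV bolus doses, concentration decays as C = C₀·e^(−kτ), so C_peak/C_trough = e^(kτ).
τ_max = ln(C_peak/C_trough) / k = ln(40.5/10) / 0.03477 = 1.399 / 0.03477 = 40.24 h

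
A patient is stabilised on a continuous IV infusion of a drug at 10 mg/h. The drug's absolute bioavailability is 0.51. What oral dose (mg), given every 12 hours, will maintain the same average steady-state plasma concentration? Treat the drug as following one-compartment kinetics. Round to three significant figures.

235 mg

To maintain the same Css, the systemic dosing rate must be unchanged: F·D/τ = infusion rate.
D = rate × τ / F = 10 × 12 / 0.51 = 235.3 mg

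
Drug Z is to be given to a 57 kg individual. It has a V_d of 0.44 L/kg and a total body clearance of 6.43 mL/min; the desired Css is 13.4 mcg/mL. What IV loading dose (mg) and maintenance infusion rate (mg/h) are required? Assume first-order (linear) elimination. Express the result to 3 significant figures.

Vd = 0.44 L/kg × 57 kg = 25.08 L
LD = Vd · C_target = 25.08 × 13.4 = 336.1 mg
CL = 6.43 mL/min = 6.43 × 0.06 = 0.3858 L/h
Maintenance infusion rate = CL × Css = 0.3858 × 13.4 = 5.170 mg/h

(a) 336 mg; (b) 5.17 mg/h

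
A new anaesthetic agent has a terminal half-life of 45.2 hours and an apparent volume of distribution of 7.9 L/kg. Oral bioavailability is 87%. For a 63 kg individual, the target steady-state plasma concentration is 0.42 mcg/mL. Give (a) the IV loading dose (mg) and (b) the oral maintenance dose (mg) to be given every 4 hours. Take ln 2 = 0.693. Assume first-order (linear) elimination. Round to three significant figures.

(a) 209 mg; (b) 14.7 mg

Total Vd = 7.9 × 63 = 497.7 L
LD = Vd × C = 497.7 × 0.42 = 209.0 mg
CL = 0.693 × Vd / t½ = 0.693 × 497.7 / 45.2 = 7.631 L/h
D = CL × Css × τ / F = 7.631 × 0.42 × 4 / 0.87 = 14.74 mg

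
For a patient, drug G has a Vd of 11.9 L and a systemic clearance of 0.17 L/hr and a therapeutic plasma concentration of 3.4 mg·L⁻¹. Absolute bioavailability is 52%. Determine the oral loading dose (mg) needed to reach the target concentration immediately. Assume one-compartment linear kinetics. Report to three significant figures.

77.8 mg

LD = Vd × C / F = 11.90 × 3.400 / 0.52 = 77.81 mg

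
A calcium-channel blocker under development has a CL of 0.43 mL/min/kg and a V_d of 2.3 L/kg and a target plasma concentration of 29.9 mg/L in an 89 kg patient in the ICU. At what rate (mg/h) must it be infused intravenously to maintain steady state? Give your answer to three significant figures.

CL = 0.43 mL/min/kg × 89 kg = 38.27 mL/min = 38.27 × 60/1000 = 2.296 L/h
Rate = CL × Css = 2.296 × 29.9 = 68.65 mg/h

68.7 mg/h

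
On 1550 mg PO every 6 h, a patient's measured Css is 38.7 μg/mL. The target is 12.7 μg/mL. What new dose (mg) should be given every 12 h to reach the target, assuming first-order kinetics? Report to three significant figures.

1020 mg

With linear kinetics, Css is proportional to dose rate (D/τ) at fixed clearance.
D₂ = D₁ × (Css,target / Css,current) × (τ₂/τ₁) = 1550 × (12.7/38.7) × (12/6) = 1017 mg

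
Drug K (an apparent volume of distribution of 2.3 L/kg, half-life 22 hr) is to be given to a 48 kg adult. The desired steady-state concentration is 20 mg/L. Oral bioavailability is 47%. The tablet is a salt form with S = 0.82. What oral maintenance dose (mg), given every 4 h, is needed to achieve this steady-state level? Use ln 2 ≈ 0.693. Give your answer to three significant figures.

722 mg

Vd = 2.3 L/kg × 48 kg = 110.4 L
CL = 0.693 × Vd / t½ = 0.693 × 110.4 / 22 = 3.478 L/h
D = CL × Css × τ / F / S = 3.478 × 20 × 4 / 0.47 / 0.82 = 722.0 mg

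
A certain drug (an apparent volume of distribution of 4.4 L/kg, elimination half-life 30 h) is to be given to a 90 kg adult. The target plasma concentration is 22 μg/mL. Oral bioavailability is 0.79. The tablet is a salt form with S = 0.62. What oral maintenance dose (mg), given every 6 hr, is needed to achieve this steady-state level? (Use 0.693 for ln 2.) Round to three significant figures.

Vd(total) = 90 kg × 4.4 L/kg = 396.0 L
k = 0.693/30 = 0.02310 h⁻¹, so CL = k·Vd = 0.02310 × 396.0 = 9.148 L/h
D = CL × Css × τ / F / S = 9.148 × 22 × 6 / 0.79 / 0.62 = 2465 mg

2470 mg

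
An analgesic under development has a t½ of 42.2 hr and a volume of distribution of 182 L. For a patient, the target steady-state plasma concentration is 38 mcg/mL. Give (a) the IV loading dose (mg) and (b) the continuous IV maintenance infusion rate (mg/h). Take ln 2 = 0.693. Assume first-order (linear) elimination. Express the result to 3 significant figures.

LD = Vd × C = 182.0 × 38 = 6916 mg
CL = 0.693 × Vd / t½ = 0.693 × 182.0 / 42.2 = 2.989 L/h
Infusion rate = CL × Css = 2.989 × 38 = 113.6 mg/h

(a) 6920 mg; (b) 114 mg/h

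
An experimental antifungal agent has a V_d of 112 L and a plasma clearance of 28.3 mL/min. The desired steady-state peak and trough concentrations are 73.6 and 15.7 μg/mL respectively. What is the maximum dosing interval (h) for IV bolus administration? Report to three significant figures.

CL = 28.3 mL/min = 28.3 × 0.06 = 1.698 L/h
k = CL / Vd = 1.698 / 112.0 = 0.01516 h⁻¹
Between IV bolus doses, concentration decays as C = C₀·e^(−kτ), so C_peak/C_trough = e^(kτ).
τ_max = ln(C_peak/C_trough) / k = ln(73.6/15.7) / 0.01516 = 1.545 / 0.01516 = 101.9 h

102 h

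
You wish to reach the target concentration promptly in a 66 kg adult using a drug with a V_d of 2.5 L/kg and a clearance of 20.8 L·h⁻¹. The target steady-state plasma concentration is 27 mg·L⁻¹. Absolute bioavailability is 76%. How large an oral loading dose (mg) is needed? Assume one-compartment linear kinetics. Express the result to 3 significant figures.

5860 mg

Vd(total) = 66 kg × 2.5 L/kg = 165.0 L
LD = Vd × C / F = 165.0 × 27.00 / 0.76 = 5862 mg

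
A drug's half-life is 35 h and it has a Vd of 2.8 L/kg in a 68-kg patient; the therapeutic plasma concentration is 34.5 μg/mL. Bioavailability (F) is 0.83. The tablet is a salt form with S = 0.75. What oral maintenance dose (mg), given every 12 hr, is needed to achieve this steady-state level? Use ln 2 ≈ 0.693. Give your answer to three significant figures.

2510 mg

Vd(total) = 68 kg × 2.8 L/kg = 190.4 L
CL = ln 2 · Vd / t½ = 0.693 × 190.4 / 35 = 3.770 L/h
D = CL × Css × τ / F / S = 3.770 × 34.5 × 12 / 0.83 / 0.75 = 2507 mg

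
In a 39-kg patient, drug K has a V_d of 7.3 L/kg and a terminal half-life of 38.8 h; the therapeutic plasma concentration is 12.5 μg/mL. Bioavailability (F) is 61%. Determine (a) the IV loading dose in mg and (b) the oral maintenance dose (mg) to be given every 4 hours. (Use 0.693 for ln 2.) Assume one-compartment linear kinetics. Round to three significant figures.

Vd = 7.3 L/kg × 39 kg = 284.7 L
LD = Vd × C = 284.7 × 12.5 = 3559 mg
CL = 0.693 × Vd / t½ = 0.693 × 284.7 / 38.8 = 5.085 L/h
D = CL × Css × τ / F = 5.085 × 12.5 × 4 / 0.61 = 416.8 mg

(a) 3560 mg; (b) 417 mg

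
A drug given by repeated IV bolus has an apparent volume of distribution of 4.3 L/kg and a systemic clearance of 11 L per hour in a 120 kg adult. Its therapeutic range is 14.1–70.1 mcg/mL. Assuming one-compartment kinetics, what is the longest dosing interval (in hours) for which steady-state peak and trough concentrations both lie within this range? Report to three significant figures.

75.2 h

Total Vd = 4.3 × 120 = 516.0 L
k = CL / Vd = 11.00 / 516.0 = 0.02132 h⁻¹
Between IV bolus doses, concentration decays as C = C₀·e^(−kτ), so C_peak/C_trough = e^(kτ).
τ_max = ln(C_peak/C_trough) / k = ln(70.1/14.1) / 0.02132 = 1.604 / 0.02132 = 75.23 h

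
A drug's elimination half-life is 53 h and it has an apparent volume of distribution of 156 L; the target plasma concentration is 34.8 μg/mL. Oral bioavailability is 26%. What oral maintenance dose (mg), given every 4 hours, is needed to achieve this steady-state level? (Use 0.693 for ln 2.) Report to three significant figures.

1090 mg

k = 0.693/53 = 0.01308 h⁻¹, so CL = k·Vd = 0.01308 × 156.0 = 2.040 L/h
D = CL × Css × τ / F = 2.040 × 34.8 × 4 / 0.26 = 1092 mg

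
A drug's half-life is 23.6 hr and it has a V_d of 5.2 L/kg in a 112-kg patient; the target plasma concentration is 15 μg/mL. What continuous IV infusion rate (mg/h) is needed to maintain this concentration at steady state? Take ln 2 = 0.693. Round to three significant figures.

Vd(total) = 112 kg × 5.2 L/kg = 582.4 L
k = 0.693/23.6 = 0.02936 h⁻¹, so CL = k·Vd = 0.02936 × 582.4 = 17.10 L/h
Infusion rate = CL × Css = 17.10 × 15 = 256.5 mg/h

257 mg/h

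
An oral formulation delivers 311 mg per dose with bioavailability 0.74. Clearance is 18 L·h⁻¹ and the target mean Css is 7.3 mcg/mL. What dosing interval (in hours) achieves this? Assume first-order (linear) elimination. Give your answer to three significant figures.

F·D/τ = CL·Css → τ = F·D / (CL·Css).
τ = 0.74 × 311 / (18 × 7.3) = 1.751 h

1.75 h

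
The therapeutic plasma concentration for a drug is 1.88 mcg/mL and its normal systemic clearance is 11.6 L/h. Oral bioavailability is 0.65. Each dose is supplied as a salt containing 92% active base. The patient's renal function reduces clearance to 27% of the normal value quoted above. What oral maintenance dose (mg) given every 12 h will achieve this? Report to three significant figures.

118 mg

Patient clearance = 0.27 × 11.60 = 3.132 L/h
At steady state, dose per interval replaces the amount cleared in that interval: F·S·D/τ = CL·Css.
D = CL × Css × τ / F / S = 3.132 × 1.88 × 12 / 0.65 / 0.92 = 118.2 mg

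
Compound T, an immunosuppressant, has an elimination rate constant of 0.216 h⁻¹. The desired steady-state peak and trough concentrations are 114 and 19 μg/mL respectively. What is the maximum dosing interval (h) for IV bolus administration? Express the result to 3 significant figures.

Between IV bolus doses, concentration decays as C = C₀·e^(−kτ), so C_peak/C_trough = e^(kτ).
τ_max = ln(C_peak/C_trough) / k = ln(114/19) / 0.2160 = 1.792 / 0.2160 = 8.296 h

8.30 h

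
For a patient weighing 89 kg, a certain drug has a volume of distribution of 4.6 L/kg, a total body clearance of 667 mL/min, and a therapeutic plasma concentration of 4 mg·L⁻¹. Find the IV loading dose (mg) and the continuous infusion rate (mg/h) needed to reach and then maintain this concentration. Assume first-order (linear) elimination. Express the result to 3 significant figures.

(a) 1640 mg; (b) 160 mg/h

Vd = 4.6 L/kg × 89 kg = 409.4 L
Loading: fill Vd to C_target → 409.4 L × 4 mg/L = 1638 mg
CL = 667 mL/min = 667 × 0.06 = 40.02 L/h
Infusion rate = 40.02 L/h × 4 mg/L = 160.1 mg/h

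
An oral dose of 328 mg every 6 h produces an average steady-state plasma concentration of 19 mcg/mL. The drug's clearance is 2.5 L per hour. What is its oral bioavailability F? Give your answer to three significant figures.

0.869

F·D/τ = CL·Css at steady state → F = CL·Css·τ / D.
F = 2.5 × 19 × 6 / 328 = 0.869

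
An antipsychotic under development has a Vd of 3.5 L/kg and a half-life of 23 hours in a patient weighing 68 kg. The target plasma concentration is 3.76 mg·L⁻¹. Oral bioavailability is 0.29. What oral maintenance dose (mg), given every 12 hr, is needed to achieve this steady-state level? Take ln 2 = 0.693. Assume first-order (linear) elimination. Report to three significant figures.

1120 mg

Vd(total) = 68 kg × 3.5 L/kg = 238.0 L
CL = 0.693 × Vd / t½ = 0.693 × 238.0 / 23 = 7.171 L/h
D = CL × Css × τ / F = 7.171 × 3.76 × 12 / 0.29 = 1116 mg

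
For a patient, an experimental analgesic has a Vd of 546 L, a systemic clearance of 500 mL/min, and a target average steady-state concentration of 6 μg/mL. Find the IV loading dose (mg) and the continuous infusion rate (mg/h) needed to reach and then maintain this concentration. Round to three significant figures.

(a) 3280 mg; (b) 180 mg/h

Loading: fill Vd to C_target → 546.0 L × 6 mg/L = 3276 mg
CL = 500 mL/min × 60/1000 = 30.00 L/h
Maintenance infusion rate = CL × Css = 30.00 × 6 = 180.0 mg/h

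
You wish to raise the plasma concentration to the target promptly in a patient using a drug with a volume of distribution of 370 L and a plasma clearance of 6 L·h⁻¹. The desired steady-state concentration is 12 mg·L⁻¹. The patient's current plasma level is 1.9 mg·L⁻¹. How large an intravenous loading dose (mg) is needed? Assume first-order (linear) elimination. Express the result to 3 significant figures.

3740 mg

Concentration deficit ΔC = 12 − 1.9 = 10.10 mg/L
LD = Vd × ΔC = 370.0 × 10.10 = 3737 mg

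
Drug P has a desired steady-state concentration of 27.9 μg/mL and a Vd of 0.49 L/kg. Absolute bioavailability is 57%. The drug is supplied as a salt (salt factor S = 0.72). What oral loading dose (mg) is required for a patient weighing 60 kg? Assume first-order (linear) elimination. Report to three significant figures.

Total Vd = 0.49 × 60 = 29.40 L
LD = Vd × C / F / S = 29.40 × 27.90 / 0.57 / 0.72 = 1999 mg

2000 mg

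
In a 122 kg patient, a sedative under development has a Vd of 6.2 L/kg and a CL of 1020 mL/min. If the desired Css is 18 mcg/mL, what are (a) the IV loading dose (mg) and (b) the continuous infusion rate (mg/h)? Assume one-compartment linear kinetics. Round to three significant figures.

(a) 13600 mg; (b) 1100 mg/h

Total Vd = 6.2 × 122 = 756.4 L
LD = Vd · C_target = 756.4 × 18 = 13620 mg
CL = 1020 mL/min × 60/1000 = 61.20 L/h
Maintenance infusion rate = CL × Css = 61.20 × 18 = 1102 mg/h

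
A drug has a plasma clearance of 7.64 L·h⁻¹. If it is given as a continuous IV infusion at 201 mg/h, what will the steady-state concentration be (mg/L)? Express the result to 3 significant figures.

Css = rate / CL = 201 / 7.640 = 26.31 mg/L

26.3 mg/L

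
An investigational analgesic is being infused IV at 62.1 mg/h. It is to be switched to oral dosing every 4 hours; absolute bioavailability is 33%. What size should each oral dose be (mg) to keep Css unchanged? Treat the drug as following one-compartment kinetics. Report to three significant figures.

To maintain the same Css, the systemic dosing rate must be unchanged: F·D/τ = infusion rate.
D = rate × τ / F = 62.1 × 4 / 0.33 = 752.7 mg

753 mg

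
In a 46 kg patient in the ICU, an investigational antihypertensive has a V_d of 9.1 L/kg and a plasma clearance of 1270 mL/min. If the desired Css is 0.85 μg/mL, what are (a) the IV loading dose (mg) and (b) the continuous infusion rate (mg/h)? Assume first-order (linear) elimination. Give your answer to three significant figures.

(a) 356 mg; (b) 64.8 mg/h

Vd = 9.1 L/kg × 46 kg = 418.6 L
LD = Vd · C_target = 418.6 × 0.85 = 355.8 mg
CL = 1270 mL/min = 1270 × 0.06 = 76.20 L/h
Maintenance: replace elimination → rate = CL × Css = 76.20 × 0.85 = 64.77 mg/h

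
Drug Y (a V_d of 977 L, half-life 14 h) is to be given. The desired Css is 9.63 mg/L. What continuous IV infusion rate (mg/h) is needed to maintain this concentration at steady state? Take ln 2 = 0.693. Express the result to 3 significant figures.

CL = 0.693 × Vd / t½ = 0.693 × 977.0 / 14 = 48.36 L/h
Infusion rate = CL × Css = 48.36 × 9.63 = 465.7 mg/h

466 mg/h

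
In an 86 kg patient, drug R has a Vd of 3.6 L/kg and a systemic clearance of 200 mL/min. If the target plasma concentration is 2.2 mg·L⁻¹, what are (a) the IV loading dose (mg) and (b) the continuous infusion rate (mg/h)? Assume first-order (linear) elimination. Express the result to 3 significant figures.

(a) 681 mg; (b) 26.4 mg/h

Vd = 3.6 L/kg × 86 kg = 309.6 L
Loading: fill Vd to C_target → 309.6 L × 2.2 mg/L = 681.1 mg
Convert clearance: 200 mL/min × 60 min/h ÷ 1000 mL/L = 12.00 L/h
Maintenance: replace elimination → rate = CL × Css = 12.00 × 2.2 = 26.40 mg/h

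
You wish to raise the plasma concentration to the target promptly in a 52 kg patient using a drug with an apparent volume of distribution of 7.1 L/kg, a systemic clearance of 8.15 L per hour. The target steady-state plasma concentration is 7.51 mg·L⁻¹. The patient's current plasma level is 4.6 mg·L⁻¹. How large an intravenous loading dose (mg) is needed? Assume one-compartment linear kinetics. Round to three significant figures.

1070 mg

Vd = 7.1 L/kg × 52 kg = 369.2 L
Concentration deficit ΔC = 7.51 − 4.6 = 2.910 mg/L
LD = Vd × ΔC = 369.2 × 2.910 = 1074 mg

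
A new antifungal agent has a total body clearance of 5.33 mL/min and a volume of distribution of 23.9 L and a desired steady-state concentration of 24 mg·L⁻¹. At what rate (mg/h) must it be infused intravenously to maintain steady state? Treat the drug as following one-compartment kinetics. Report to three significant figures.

Convert clearance: 5.33 mL/min × 60 min/h ÷ 1000 mL/L = 0.3198 L/h
R₀ = 0.3198 × 24 = 7.675 mg/h

7.68 mg/h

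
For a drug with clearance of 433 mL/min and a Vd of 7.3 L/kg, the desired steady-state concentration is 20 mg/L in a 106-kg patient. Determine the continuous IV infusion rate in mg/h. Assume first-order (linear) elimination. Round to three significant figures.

520 mg/h

Convert clearance: 433 mL/min × 60 min/h ÷ 1000 mL/L = 25.98 L/h
Rate = CL × Css = 25.98 × 20 = 519.6 mg/h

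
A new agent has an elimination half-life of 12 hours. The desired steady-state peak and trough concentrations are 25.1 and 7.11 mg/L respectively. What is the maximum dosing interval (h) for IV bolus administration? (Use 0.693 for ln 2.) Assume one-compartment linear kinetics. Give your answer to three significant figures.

21.8 h

k = 0.693 / t½ = 0.693 / 12 = 0.05775 h⁻¹
Between IV bolus doses, concentration decays as C = C₀·e^(−kτ), so C_peak/C_trough = e^(kτ).
τ_max = ln(C_peak/C_trough) / k = ln(25.1/7.11) / 0.05775 = 1.261 / 0.05775 = 21.84 h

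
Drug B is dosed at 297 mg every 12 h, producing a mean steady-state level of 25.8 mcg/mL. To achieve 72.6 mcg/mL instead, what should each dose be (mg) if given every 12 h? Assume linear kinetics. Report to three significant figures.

With linear kinetics, Css is proportional to dose rate (D/τ) at fixed clearance.
D₂ = D₁ × (Css,target / Css,current) = 297 × 72.6/25.8 = 835.7 mg

836 mg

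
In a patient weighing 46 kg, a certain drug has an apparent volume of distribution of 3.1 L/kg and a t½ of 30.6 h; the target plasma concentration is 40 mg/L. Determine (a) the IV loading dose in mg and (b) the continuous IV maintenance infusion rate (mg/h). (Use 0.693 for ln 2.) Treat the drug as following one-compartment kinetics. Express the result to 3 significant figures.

(a) 5700 mg; (b) 129 mg/h

Total Vd = 3.1 × 46 = 142.6 L
LD = Vd × C = 142.6 × 40 = 5704 mg
CL = 0.693 × Vd / t½ = 0.693 × 142.6 / 30.6 = 3.229 L/h
Infusion rate = CL × Css = 3.229 × 40 = 129.2 mg/h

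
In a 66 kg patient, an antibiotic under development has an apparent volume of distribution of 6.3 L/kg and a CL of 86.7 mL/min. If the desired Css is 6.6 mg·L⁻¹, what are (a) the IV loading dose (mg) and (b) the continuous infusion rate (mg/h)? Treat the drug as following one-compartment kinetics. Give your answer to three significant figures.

Total Vd = 6.3 × 66 = 415.8 L
Loading dose = Vd × C = 415.8 × 6.6 = 2744 mg
Convert clearance: 86.7 mL/min × 60 min/h ÷ 1000 mL/L = 5.202 L/h
Maintenance: replace elimination → rate = CL × Css = 5.202 × 6.6 = 34.33 mg/h

(a) 2740 mg; (b) 34.3 mg/h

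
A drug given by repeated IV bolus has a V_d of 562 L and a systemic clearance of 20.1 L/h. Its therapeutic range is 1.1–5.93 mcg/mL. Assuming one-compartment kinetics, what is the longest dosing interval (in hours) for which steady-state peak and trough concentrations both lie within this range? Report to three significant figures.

k = CL / Vd = 20.10 / 562.0 = 0.03577 h⁻¹
Between IV bolus doses, concentration decays as C = C₀·e^(−kτ), so C_peak/C_trough = e^(kτ).
τ_max = ln(C_peak/C_trough) / k = ln(5.93/1.1) / 0.03577 = 1.685 / 0.03577 = 47.11 h

47.1 h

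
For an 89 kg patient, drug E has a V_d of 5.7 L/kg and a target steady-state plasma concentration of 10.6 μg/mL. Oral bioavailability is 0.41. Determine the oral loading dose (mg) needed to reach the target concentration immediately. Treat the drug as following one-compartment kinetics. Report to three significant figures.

Vd = 5.7 L/kg × 89 kg = 507.3 L
The loading dose fills Vd to the target concentration.
LD = Vd × C / F = 507.3 × 10.60 / 0.41 = 13120 mg

13100 mg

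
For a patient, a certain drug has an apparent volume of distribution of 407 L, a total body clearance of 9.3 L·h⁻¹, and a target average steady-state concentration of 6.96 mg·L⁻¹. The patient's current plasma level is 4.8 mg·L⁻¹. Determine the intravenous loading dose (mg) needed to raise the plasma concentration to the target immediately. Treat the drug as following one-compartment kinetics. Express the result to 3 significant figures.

879 mg

Concentration deficit ΔC = 6.96 − 4.8 = 2.160 mg/L
LD = Vd × ΔC = 407.0 × 2.160 = 879.1 mg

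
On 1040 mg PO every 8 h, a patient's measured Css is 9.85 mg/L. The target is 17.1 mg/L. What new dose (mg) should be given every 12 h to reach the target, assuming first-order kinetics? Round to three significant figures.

2710 mg

For first-order elimination, Css ∝ F·D/(CL·τ); F and CL are unchanged, so Css ∝ D/τ.
D₂ = D₁ × (Css,target / Css,current) × (τ₂/τ₁) = 1040 × (17.1/9.85) × (12/8) = 2708 mg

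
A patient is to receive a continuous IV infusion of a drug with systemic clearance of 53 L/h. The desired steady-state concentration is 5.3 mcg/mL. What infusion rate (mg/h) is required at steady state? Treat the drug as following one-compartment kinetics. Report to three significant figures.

At steady state, infusion rate equals elimination rate: rate in = CL × Css.
Infusion rate = CL · Css = 53.00 L/h × 5.3 mg/L = 280.9 mg/h

281 mg/h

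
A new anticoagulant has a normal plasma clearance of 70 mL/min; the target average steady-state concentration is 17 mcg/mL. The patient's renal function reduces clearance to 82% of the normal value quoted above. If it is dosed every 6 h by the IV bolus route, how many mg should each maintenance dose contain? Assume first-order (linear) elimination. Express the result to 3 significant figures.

Convert clearance: 70 mL/min × 60 min/h ÷ 1000 mL/L = 4.200 L/h
Patient clearance = 0.82 × 4.200 = 3.444 L/h
D = CL × Css × τ = 3.444 × 17 × 6 = 351.3 mg

351 mg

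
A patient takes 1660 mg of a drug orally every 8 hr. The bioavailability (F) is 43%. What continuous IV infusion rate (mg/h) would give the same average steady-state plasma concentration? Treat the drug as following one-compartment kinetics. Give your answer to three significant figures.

Equivalent systemic input: infusion rate = F·D/τ.
Rate = 0.43 × 1660 / 8 = 89.23 mg/h

89.2 mg/h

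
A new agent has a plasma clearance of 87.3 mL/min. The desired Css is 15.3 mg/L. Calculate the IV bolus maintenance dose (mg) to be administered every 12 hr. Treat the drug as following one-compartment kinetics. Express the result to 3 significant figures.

Convert clearance: 87.3 mL/min × 60 min/h ÷ 1000 mL/L = 5.238 L/h
D = CL × Css × τ = 5.238 × 15.3 × 12 = 961.7 mg

962 mg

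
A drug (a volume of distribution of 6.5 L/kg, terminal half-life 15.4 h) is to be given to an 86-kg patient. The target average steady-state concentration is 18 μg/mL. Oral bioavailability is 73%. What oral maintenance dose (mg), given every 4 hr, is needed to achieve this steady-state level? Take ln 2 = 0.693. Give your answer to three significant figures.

2480 mg

Vd = 6.5 L/kg × 86 kg = 559.0 L
CL = 0.693 × Vd / t½ = 0.693 × 559.0 / 15.4 = 25.16 L/h
D = CL × Css × τ / F = 25.16 × 18 × 4 / 0.73 = 2482 mg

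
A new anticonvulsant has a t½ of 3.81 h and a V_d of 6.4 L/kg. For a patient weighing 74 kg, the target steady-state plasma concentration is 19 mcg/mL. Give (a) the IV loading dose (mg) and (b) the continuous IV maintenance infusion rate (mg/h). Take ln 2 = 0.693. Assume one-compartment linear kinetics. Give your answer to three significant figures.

(a) 9000 mg; (b) 1640 mg/h

Vd(total) = 74 kg × 6.4 L/kg = 473.6 L
LD = Vd × C = 473.6 × 19 = 8998 mg
CL = 0.693 × Vd / t½ = 0.693 × 473.6 / 3.81 = 86.14 L/h
Infusion rate = CL × Css = 86.14 × 19 = 1637 mg/h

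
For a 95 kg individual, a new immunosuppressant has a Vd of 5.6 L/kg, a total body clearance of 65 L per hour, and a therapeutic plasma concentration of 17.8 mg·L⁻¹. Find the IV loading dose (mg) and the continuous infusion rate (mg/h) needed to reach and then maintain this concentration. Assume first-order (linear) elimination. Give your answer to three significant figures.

(a) 9470 mg; (b) 1160 mg/h

Vd(total) = 95 kg × 5.6 L/kg = 532.0 L
LD = Vd · C_target = 532.0 × 17.8 = 9470 mg
Infusion rate = 65.00 L/h × 17.8 mg/L = 1157 mg/h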